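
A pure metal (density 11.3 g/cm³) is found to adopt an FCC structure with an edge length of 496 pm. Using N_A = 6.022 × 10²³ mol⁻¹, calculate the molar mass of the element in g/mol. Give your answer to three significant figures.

208 g/mol

An FCC cell has Z = 4 atoms; a = 4.960 × 10^-8 cm.
M = ρ·N_A·a³/Z = 11.3 × 6.022 × 10²³ × 1.220 × 10^-22 / 4 = 208 g/mol.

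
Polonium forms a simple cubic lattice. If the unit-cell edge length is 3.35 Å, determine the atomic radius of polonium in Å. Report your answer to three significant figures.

1.68 Å

In a simple cubic lattice, atoms touch along the cell edge, so a = 2r.
r = a/2 = 3.35/2 = 1.68 Å.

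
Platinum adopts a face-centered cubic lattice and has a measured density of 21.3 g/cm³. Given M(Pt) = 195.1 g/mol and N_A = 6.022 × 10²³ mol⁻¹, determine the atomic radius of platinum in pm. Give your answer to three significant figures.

For an FCC cell (Z = 4), a³ = Z·M/(N_A·ρ) = 4 × 195.1 / (6.022 × 10²³ × 21.30) = 6.084 × 10^-23 cm³, so a = 3.933 × 10^-8 cm = 393.3 pm.
Atoms touch along the face diagonal, so √2·a = 4r, so r = 0.3536 × a = 139 pm.

139 pm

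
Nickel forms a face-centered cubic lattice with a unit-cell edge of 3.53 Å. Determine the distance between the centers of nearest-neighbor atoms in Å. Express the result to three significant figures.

2.50 Å

In an FCC structure, atoms touch along the face diagonal, so √2·a = 4r; the nearest-neighbor distance equals 2r = 0.7071·a.
d = 0.7071 × 3.53 = 2.50 Å.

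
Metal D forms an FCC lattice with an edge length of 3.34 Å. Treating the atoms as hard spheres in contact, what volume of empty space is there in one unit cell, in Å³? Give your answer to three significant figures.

In an FCC lattice atoms touch along the face diagonal, so √2·a = 4r, so r = 0.3536a = 1.181 Å.
V_cell = a³ = 37.26 Å³; V_atoms = 4 × (4/3)πr³ = 27.59 Å³.
Empty space = 37.26 − 27.59 = 9.67 Å³.

9.67 Å³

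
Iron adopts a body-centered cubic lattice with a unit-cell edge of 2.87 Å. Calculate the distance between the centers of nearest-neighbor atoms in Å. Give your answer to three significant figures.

In a BCC structure, atoms touch along the body diagonal, so √3·a = 4r; the nearest-neighbor distance equals 2r = 0.8660·a.
d = 0.8660 × 2.87 = 2.49 Å.

2.49 Å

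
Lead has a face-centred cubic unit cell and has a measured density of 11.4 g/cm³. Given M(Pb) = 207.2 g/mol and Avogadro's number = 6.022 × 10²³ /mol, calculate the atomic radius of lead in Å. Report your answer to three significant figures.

For an FCC cell (Z = 4), a³ = Z·M/(N_A·ρ) = 4 × 207.2 / (6.022 × 10²³ × 11.40) = 1.207 × 10^-22 cm³, so a = 4.942 × 10^-8 cm = 4.942 Å.
Atoms touch along the face diagonal, so √2·a = 4r, so r = 0.3536 × a = 1.75 Å.

1.75 Å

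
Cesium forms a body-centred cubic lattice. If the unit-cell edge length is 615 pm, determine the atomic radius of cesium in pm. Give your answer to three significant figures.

In a BCC lattice, atoms touch along the body diagonal, so √3·a = 4r.
r = √3·a/4 = 1.7321 × 615 / 4 = 266 pm.

266 pm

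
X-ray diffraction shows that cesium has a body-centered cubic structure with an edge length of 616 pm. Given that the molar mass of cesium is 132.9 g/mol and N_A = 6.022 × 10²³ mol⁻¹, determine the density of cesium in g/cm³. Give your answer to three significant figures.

A BCC unit cell contains Z = 2 atoms.
Cell volume: a³ = (616 pm)³ = (6.160 × 10^-8 cm)³ = 2.337 × 10^-22 cm³.
ρ = Z·M/(N_A·a³) = 2 × 132.9 / (6.022 × 10²³ × 2.337 × 10^-22) = 1.888 g/cm³.

1.89 g/cm³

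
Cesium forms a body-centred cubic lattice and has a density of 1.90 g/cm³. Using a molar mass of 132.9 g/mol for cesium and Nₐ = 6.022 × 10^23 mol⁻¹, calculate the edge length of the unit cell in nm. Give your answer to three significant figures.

0.615 nm

With Z = 2 atoms per BCC cell, a³ = Z·M/(N_A·ρ) = 2 × 132.9 / (6.022 × 10²³ × 1.900 g/cm³) = 2.323 × 10^-22 cm³.
a = (2.323 × 10^-22)^(1/3) = 6.147 × 10^-8 cm = 0.615 nm.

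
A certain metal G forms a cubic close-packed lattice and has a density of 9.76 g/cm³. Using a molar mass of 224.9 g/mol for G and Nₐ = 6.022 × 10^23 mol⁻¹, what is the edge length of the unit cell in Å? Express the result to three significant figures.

With Z = 4 atoms per FCC cell, a³ = Z·M/(N_A·ρ) = 4 × 224.9 / (6.022 × 10²³ × 9.760 g/cm³) = 1.531 × 10^-22 cm³.
a = (1.531 × 10^-22)^(1/3) = 5.349 × 10^-8 cm = 5.35 Å.

5.35 Å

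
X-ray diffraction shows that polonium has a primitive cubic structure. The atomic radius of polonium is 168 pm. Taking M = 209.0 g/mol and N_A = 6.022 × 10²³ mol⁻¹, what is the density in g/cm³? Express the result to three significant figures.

In a simple cubic lattice, atoms touch along the cell edge, so a = 2r, giving a = 336.0 pm = 3.360 × 10^-8 cm.
With Z = 1, ρ = Z·M/(N_A·a³) = 1 × 209.0 / (6.022 × 10²³ × 3.793 × 10^-23) = 9.149 g/cm³.

9.15 g/cm³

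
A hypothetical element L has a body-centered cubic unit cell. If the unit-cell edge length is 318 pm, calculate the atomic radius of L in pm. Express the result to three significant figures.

In a BCC lattice, atoms touch along the body diagonal, so √3·a = 4r.
r = √3·a/4 = 1.7321 × 318 / 4 = 138 pm.

138 pm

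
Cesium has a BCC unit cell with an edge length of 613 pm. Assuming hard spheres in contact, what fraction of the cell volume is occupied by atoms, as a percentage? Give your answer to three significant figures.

In a BCC lattice atoms touch along the body diagonal, so √3·a = 4r, so r = 0.4330a = 265.4 pm.
Packing fraction = Z·(4/3)πr³ / a³ = 2 × (4/3)π × (265.4)³ / (613)³ = 0.6802 = 68.0%.

68.0%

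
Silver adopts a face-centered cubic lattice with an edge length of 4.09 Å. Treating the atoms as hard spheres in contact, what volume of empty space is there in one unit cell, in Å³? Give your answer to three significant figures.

In an FCC lattice atoms touch along the face diagonal, so √2·a = 4r, so r = 0.3536a = 1.446 Å.
V_cell = a³ = 68.42 Å³; V_atoms = 4 × (4/3)πr³ = 50.66 Å³.
Empty space = 68.42 − 50.66 = 17.8 Å³.

17.8 Å³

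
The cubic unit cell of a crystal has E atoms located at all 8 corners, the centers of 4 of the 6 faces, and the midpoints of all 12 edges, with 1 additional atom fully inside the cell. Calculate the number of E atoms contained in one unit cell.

Corner atoms are shared by 8 cells (1/8 each), face atoms by 2 (1/2 each), edge atoms by 4 (1/4 each), interior atoms are unshared.
Net atoms = 8 × 1/8 + 4 × 1/2 + 12 × 1/4 + 1 = 1 + 2 + 3 + 1 = 7.

7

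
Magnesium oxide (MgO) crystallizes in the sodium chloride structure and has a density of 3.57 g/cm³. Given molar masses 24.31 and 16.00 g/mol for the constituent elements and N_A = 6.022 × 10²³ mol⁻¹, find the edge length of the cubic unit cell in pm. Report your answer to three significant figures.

422 pm

M(MgO) = 40.31 g/mol; Z = 4 formula units per cell.
a³ = Z·M/(N_A·ρ) = 4 × 40.31 / (6.022 × 10²³ × 3.57) = 7.500 × 10^-23 cm³, so a = 4.217 × 10^-8 cm = 422 pm.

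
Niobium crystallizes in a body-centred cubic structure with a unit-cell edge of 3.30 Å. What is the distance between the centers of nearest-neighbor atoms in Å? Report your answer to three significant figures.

In a BCC structure, atoms touch along the body diagonal, so √3·a = 4r; the nearest-neighbor distance equals 2r = 0.8660·a.
d = 0.8660 × 3.30 = 2.86 Å.

2.86 Å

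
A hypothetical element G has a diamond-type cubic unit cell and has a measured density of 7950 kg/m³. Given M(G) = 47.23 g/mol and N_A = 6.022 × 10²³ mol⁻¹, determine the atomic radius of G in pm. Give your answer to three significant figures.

For a diamond cubic cell (Z = 8), a³ = Z·M/(N_A·ρ) = 8 × 47.23 / (6.022 × 10²³ × 7.950) = 7.892 × 10^-23 cm³, so a = 4.289 × 10^-8 cm = 428.9 pm.
Nearest neighbors lie along the body diagonal with √3·a = 8r, so r = 0.2165 × a = 92.9 pm.

92.9 pm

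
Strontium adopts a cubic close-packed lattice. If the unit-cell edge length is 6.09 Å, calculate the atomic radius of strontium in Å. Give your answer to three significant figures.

In an FCC lattice, atoms touch along the face diagonal, so √2·a = 4r.
r = √2·a/4 = 1.4142 × 6.09 / 4 = 2.15 Å.

2.15 Å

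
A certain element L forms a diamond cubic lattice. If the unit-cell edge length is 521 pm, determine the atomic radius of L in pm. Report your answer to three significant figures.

In a diamond cubic lattice, nearest neighbors lie along the body diagonal with √3·a = 8r.
r = √3·a/8 = 1.7321 × 521 / 8 = 113 pm.

113 pm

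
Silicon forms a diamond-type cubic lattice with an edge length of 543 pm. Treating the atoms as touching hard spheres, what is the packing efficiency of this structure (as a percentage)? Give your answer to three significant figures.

In a diamond cubic lattice nearest neighbors lie along the body diagonal with √3·a = 8r, so r = 0.2165a = 117.6 pm.
Packing fraction = Z·(4/3)πr³ / a³ = 8 × (4/3)π × (117.6)³ / (543)³ = 0.3401 = 34.0%.

34.0%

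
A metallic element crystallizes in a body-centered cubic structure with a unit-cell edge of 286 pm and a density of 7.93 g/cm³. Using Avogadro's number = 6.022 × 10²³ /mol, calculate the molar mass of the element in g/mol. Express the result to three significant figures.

55.9 g/mol

A BCC cell has Z = 2 atoms; a = 2.860 × 10^-8 cm.
M = ρ·N_A·a³/Z = 7.93 × 6.022 × 10²³ × 2.339 × 10^-23 / 2 = 55.9 g/mol.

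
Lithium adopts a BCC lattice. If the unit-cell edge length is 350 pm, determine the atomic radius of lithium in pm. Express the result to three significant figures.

In a BCC lattice, atoms touch along the body diagonal, so √3·a = 4r.
r = √3·a/4 = 1.7321 × 350 / 4 = 152 pm.

152 pm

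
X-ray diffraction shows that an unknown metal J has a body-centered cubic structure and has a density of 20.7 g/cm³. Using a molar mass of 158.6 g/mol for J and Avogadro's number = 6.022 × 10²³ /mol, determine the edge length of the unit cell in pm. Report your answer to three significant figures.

294 pm

With Z = 2 atoms per BCC cell, a³ = Z·M/(N_A·ρ) = 2 × 158.6 / (6.022 × 10²³ × 20.70 g/cm³) = 2.545 × 10^-23 cm³.
a = (2.545 × 10^-23)^(1/3) = 2.941 × 10^-8 cm = 294 pm.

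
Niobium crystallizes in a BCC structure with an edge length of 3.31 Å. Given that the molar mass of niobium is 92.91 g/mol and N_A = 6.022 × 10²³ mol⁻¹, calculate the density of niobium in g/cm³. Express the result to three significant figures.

8.51 g/cm³

A BCC unit cell contains Z = 2 atoms.
Cell volume: a³ = (3.31 Å)³ = (3.310 × 10^-8 cm)³ = 3.626 × 10^-23 cm³.
ρ = Z·M/(N_A·a³) = 2 × 92.91 / (6.022 × 10²³ × 3.626 × 10^-23) = 8.509 g/cm³.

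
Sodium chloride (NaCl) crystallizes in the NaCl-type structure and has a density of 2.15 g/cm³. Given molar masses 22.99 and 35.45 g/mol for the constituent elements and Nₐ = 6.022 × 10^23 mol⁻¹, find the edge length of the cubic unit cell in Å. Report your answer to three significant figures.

M(NaCl) = 58.44 g/mol; Z = 4 formula units per cell.
a³ = Z·M/(N_A·ρ) = 4 × 58.44 / (6.022 × 10²³ × 2.15) = 1.805 × 10^-22 cm³, so a = 5.652 × 10^-8 cm = 5.65 Å.

5.65 Å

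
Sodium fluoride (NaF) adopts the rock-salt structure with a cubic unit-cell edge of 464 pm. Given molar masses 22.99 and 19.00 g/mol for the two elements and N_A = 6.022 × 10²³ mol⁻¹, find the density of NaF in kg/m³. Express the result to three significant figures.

2790 kg/m³

The rock-salt structure contains Z = 4 formula units per cell; M(NaF) = 22.99 + 19.00 = 41.99 g/mol.
a³ = (4.640 × 10^-8 cm)³ = 9.990 × 10^-23 cm³.
ρ = 4 × 41.99 / (6.022 × 10²³ × 9.990 × 10^-23) = 2.792 g/cm³ = 2790 kg/m³.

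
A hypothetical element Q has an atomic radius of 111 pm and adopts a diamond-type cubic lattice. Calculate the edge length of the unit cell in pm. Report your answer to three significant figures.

In a diamond cubic lattice, nearest neighbors lie along the body diagonal with √3·a = 8r.
a = 8r/√3 = 8 × 111 / 1.7321 = 513 pm.

513 pm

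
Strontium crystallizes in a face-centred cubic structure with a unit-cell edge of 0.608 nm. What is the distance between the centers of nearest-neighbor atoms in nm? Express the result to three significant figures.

0.430 nm

In an FCC structure, atoms touch along the face diagonal, so √2·a = 4r; the nearest-neighbor distance equals 2r = 0.7071·a.
d = 0.7071 × 0.608 = 0.430 nm.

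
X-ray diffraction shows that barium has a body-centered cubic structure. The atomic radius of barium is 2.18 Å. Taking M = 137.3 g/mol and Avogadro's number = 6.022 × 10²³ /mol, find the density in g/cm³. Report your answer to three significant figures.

In a BCC lattice, atoms touch along the body diagonal, so √3·a = 4r, giving a = 5.034 Å = 5.034 × 10^-8 cm.
With Z = 2, ρ = Z·M/(N_A·a³) = 2 × 137.3 / (6.022 × 10²³ × 1.276 × 10^-22) = 3.573 g/cm³.

3.57 g/cm³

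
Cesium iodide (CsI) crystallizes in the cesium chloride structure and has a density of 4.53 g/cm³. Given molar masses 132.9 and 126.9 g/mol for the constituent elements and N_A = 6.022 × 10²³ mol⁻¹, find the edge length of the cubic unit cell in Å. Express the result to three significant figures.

M(CsI) = 259.8 g/mol; Z = 1 formula unit per cell.
a³ = Z·M/(N_A·ρ) = 1 × 259.8 / (6.022 × 10²³ × 4.53) = 9.524 × 10^-23 cm³, so a = 4.567 × 10^-8 cm = 4.57 Å.

4.57 Å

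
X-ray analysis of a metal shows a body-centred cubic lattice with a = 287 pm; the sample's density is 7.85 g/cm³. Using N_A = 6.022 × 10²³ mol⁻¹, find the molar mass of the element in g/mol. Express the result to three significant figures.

A BCC cell has Z = 2 atoms; a = 2.870 × 10^-8 cm.
M = ρ·N_A·a³/Z = 7.85 × 6.022 × 10²³ × 2.364 × 10^-23 / 2 = 55.9 g/mol.

55.9 g/mol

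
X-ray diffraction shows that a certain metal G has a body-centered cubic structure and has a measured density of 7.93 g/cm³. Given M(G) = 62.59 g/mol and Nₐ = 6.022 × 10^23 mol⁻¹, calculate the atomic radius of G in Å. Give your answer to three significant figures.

For a BCC cell (Z = 2), a³ = Z·M/(N_A·ρ) = 2 × 62.59 / (6.022 × 10²³ × 7.930) = 2.621 × 10^-23 cm³, so a = 2.971 × 10^-8 cm = 2.971 Å.
Atoms touch along the body diagonal, so √3·a = 4r, so r = 0.4330 × a = 1.29 Å.

1.29 Å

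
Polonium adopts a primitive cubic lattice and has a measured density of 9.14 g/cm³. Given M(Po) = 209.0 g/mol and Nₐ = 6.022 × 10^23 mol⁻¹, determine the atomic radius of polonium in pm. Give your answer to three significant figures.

168 pm

For a simple cubic cell (Z = 1), a³ = Z·M/(N_A·ρ) = 1 × 209.0 / (6.022 × 10²³ × 9.140) = 3.797 × 10^-23 cm³, so a = 3.361 × 10^-8 cm = 336.1 pm.
Atoms touch along the cell edge, so a = 2r, so r = 0.5000 × a = 168 pm.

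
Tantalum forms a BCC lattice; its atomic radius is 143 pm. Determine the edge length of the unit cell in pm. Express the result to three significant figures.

330 pm

In a BCC lattice, atoms touch along the body diagonal, so √3·a = 4r.
a = 4r/√3 = 4 × 143 / 1.7321 = 330 pm.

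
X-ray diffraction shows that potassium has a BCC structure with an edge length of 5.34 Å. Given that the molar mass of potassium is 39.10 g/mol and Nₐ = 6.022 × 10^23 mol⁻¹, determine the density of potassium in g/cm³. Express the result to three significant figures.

A BCC unit cell contains Z = 2 atoms.
Cell volume: a³ = (5.34 Å)³ = (5.340 × 10^-8 cm)³ = 1.523 × 10^-22 cm³.
ρ = Z·M/(N_A·a³) = 2 × 39.10 / (6.022 × 10²³ × 1.523 × 10^-22) = 0.8528 g/cm³.

0.853 g/cm³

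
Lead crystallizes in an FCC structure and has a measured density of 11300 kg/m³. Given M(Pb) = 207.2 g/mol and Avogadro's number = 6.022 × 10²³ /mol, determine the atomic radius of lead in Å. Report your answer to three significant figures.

For an FCC cell (Z = 4), a³ = Z·M/(N_A·ρ) = 4 × 207.2 / (6.022 × 10²³ × 11.30) = 1.218 × 10^-22 cm³, so a = 4.957 × 10^-8 cm = 4.957 Å.
Atoms touch along the face diagonal, so √2·a = 4r, so r = 0.3536 × a = 1.75 Å.

1.75 Å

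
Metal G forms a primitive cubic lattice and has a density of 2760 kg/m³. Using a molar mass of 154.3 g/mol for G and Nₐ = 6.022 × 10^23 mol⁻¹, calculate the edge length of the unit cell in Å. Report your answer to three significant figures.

4.53 Å

With Z = 1 atom per simple cubic cell, a³ = Z·M/(N_A·ρ) = 1 × 154.3 / (6.022 × 10²³ × 2.760 g/cm³) = 9.284 × 10^-23 cm³.
a = (9.284 × 10^-23)^(1/3) = 4.528 × 10^-8 cm = 4.53 Å.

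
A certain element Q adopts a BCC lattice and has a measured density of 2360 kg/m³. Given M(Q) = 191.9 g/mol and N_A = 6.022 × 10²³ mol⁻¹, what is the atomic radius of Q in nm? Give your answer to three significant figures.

0.280 nm

For a BCC cell (Z = 2), a³ = Z·M/(N_A·ρ) = 2 × 191.9 / (6.022 × 10²³ × 2.360) = 2.701 × 10^-22 cm³, so a = 6.464 × 10^-8 cm = 0.6464 nm.
Atoms touch along the body diagonal, so √3·a = 4r, so r = 0.4330 × a = 0.280 nm.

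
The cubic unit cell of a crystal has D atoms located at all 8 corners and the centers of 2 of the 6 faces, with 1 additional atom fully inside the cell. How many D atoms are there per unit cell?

Corner atoms are shared by 8 cells (1/8 each), face atoms by 2 (1/2 each), interior atoms are unshared.
Net atoms = 8 × 1/8 + 2 × 1/2 + 1 = 1 + 1 + 1 = 3.

3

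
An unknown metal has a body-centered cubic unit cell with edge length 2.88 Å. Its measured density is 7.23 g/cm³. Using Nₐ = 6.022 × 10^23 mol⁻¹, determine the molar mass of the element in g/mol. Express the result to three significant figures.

A BCC cell has Z = 2 atoms; a = 2.880 × 10^-8 cm.
M = ρ·N_A·a³/Z = 7.23 × 6.022 × 10²³ × 2.389 × 10^-23 / 2 = 52.0 g/mol.

52.0 g/mol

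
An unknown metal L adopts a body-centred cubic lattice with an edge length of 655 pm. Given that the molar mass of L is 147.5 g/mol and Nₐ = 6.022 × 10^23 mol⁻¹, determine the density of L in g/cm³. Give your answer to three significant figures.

A BCC unit cell contains Z = 2 atoms.
Cell volume: a³ = (655 pm)³ = (6.550 × 10^-8 cm)³ = 2.810 × 10^-22 cm³.
ρ = Z·M/(N_A·a³) = 2 × 147.5 / (6.022 × 10²³ × 2.810 × 10^-22) = 1.743 g/cm³.

1.74 g/cm³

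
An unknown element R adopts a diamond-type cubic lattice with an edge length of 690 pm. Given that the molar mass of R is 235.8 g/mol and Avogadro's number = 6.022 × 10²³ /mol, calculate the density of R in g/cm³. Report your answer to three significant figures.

A diamond cubic unit cell contains Z = 8 atoms.
Cell volume: a³ = (690 pm)³ = (6.900 × 10^-8 cm)³ = 3.285 × 10^-22 cm³.
ρ = Z·M/(N_A·a³) = 8 × 235.8 / (6.022 × 10²³ × 3.285 × 10^-22) = 9.536 g/cm³.

9.54 g/cm³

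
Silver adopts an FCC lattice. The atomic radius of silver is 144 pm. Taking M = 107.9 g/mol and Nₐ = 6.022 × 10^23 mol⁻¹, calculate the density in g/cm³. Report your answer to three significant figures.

10.6 g/cm³

In an FCC lattice, atoms touch along the face diagonal, so √2·a = 4r, giving a = 407.3 pm = 4.073 × 10^-8 cm.
With Z = 4, ρ = Z·M/(N_A·a³) = 4 × 107.9 / (6.022 × 10²³ × 6.757 × 10^-23) = 10.61 g/cm³.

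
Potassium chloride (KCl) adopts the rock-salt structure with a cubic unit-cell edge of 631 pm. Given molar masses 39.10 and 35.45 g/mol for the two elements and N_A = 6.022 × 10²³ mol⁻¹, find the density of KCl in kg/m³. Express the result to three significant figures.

The rock-salt structure contains Z = 4 formula units per cell; M(KCl) = 39.10 + 35.45 = 74.55 g/mol.
a³ = (6.310 × 10^-8 cm)³ = 2.512 × 10^-22 cm³.
ρ = 4 × 74.55 / (6.022 × 10²³ × 2.512 × 10^-22) = 1.971 g/cm³ = 1970 kg/m³.

1970 kg/m³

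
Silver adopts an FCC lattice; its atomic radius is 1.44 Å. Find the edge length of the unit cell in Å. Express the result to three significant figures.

In an FCC lattice, atoms touch along the face diagonal, so √2·a = 4r.
a = 4r/√2 = 4 × 1.44 / 1.4142 = 4.07 Å.

4.07 Å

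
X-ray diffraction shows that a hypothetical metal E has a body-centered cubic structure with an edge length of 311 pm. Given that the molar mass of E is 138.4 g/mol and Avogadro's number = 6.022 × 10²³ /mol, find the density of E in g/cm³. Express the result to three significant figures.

15.3 g/cm³

A BCC unit cell contains Z = 2 atoms.
Cell volume: a³ = (311 pm)³ = (3.110 × 10^-8 cm)³ = 3.008 × 10^-23 cm³.
ρ = Z·M/(N_A·a³) = 2 × 138.4 / (6.022 × 10²³ × 3.008 × 10^-23) = 15.28 g/cm³.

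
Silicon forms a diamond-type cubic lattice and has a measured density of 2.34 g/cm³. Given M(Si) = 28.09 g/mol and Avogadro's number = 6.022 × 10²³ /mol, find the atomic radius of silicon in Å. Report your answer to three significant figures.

1.17 Å

For a diamond cubic cell (Z = 8), a³ = Z·M/(N_A·ρ) = 8 × 28.09 / (6.022 × 10²³ × 2.340) = 1.595 × 10^-22 cm³, so a = 5.423 × 10^-8 cm = 5.423 Å.
Nearest neighbors lie along the body diagonal with √3·a = 8r, so r = 0.2165 × a = 1.17 Å.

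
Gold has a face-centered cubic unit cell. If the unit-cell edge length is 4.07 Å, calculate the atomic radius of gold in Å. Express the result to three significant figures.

1.44 Å

In an FCC lattice, atoms touch along the face diagonal, so √2·a = 4r.
r = √2·a/4 = 1.4142 × 4.07 / 4 = 1.44 Å.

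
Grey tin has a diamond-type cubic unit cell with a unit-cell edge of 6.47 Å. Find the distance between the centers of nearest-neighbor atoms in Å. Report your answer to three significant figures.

In a diamond cubic structure, nearest neighbors lie along the body diagonal with √3·a = 8r; the nearest-neighbor distance equals 2r = 0.4330·a.
d = 0.4330 × 6.47 = 2.80 Å.

2.80 Å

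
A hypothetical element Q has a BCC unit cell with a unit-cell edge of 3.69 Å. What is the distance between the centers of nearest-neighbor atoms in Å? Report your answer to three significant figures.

In a BCC structure, atoms touch along the body diagonal, so √3·a = 4r; the nearest-neighbor distance equals 2r = 0.8660·a.
d = 0.8660 × 3.69 = 3.20 Å.

3.20 Å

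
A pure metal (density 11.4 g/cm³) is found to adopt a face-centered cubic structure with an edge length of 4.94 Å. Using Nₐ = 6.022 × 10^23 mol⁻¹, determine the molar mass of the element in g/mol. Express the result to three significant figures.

An FCC cell has Z = 4 atoms; a = 4.940 × 10^-8 cm.
M = ρ·N_A·a³/Z = 11.4 × 6.022 × 10²³ × 1.206 × 10^-22 / 4 = 207 g/mol.

207 g/mol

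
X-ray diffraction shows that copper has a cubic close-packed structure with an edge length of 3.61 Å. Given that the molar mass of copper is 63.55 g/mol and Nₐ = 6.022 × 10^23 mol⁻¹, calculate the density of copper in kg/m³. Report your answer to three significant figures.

8970 kg/m³

An FCC unit cell contains Z = 4 atoms.
Cell volume: a³ = (3.61 Å)³ = (3.610 × 10^-8 cm)³ = 4.705 × 10^-23 cm³.
ρ = Z·M/(N_A·a³) = 4 × 63.55 / (6.022 × 10²³ × 4.705 × 10^-23) = 8.972 g/cm³ = 8970 kg/m³.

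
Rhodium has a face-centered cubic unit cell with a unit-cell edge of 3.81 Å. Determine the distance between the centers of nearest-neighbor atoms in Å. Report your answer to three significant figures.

In an FCC structure, atoms touch along the face diagonal, so √2·a = 4r; the nearest-neighbor distance equals 2r = 0.7071·a.
d = 0.7071 × 3.81 = 2.69 Å.

2.69 Å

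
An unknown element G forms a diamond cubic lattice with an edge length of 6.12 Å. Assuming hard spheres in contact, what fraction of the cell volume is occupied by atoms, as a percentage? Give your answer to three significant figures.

34.0%

In a diamond cubic lattice nearest neighbors lie along the body diagonal with √3·a = 8r, so r = 0.2165a = 1.325 Å.
Packing fraction = Z·(4/3)πr³ / a³ = 8 × (4/3)π × (1.325)³ / (6.12)³ = 0.3401 = 34.0%.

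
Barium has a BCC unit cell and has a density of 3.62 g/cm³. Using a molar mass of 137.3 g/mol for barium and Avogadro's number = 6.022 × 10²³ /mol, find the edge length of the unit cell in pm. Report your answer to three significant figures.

501 pm

With Z = 2 atoms per BCC cell, a³ = Z·M/(N_A·ρ) = 2 × 137.3 / (6.022 × 10²³ × 3.620 g/cm³) = 1.260 × 10^-22 cm³.
a = (1.260 × 10^-22)^(1/3) = 5.013 × 10^-8 cm = 501 pm.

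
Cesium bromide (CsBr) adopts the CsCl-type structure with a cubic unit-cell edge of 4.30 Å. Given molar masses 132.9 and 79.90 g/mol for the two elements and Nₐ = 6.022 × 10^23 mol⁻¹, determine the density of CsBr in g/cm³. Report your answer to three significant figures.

The CsCl-type structure contains Z = 1 formula unit per cell; M(CsBr) = 132.9 + 79.90 = 212.8 g/mol.
a³ = (4.300 × 10^-8 cm)³ = 7.951 × 10^-23 cm³.
ρ = 1 × 212.8 / (6.022 × 10²³ × 7.951 × 10^-23) = 4.445 g/cm³.

4.44 g/cm³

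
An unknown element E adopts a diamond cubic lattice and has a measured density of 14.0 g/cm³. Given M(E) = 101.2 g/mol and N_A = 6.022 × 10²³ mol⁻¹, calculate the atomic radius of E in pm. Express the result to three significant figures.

99.1 pm

For a diamond cubic cell (Z = 8), a³ = Z·M/(N_A·ρ) = 8 × 101.2 / (6.022 × 10²³ × 14.00) = 9.603 × 10^-23 cm³, so a = 4.579 × 10^-8 cm = 457.9 pm.
Nearest neighbors lie along the body diagonal with √3·a = 8r, so r = 0.2165 × a = 99.1 pm.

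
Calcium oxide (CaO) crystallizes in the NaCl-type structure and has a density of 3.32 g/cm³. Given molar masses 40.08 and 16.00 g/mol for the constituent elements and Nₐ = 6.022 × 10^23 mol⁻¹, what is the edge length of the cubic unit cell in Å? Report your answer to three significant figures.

4.82 Å

M(CaO) = 56.08 g/mol; Z = 4 formula units per cell.
a³ = Z·M/(N_A·ρ) = 4 × 56.08 / (6.022 × 10²³ × 3.32) = 1.122 × 10^-22 cm³, so a = 4.823 × 10^-8 cm = 4.82 Å.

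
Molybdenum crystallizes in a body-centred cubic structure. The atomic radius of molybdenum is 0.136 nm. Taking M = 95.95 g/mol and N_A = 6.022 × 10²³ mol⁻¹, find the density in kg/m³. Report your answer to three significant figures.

10300 kg/m³

In a BCC lattice, atoms touch along the body diagonal, so √3·a = 4r, giving a = 0.3141 nm = 3.141 × 10^-8 cm.
With Z = 2, ρ = Z·M/(N_A·a³) = 2 × 95.95 / (6.022 × 10²³ × 3.098 × 10^-23) = 10.29 g/cm³ = 10300 kg/m³.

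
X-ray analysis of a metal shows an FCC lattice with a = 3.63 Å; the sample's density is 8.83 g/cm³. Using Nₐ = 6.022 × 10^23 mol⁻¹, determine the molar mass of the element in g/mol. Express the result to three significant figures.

An FCC cell has Z = 4 atoms; a = 3.630 × 10^-8 cm.
M = ρ·N_A·a³/Z = 8.83 × 6.022 × 10²³ × 4.783 × 10^-23 / 4 = 63.6 g/mol.

63.6 g/mol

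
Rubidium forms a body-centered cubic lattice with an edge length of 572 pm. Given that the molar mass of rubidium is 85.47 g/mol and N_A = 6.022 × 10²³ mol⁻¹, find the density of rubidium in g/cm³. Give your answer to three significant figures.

1.52 g/cm³

A BCC unit cell contains Z = 2 atoms.
Cell volume: a³ = (572 pm)³ = (5.720 × 10^-8 cm)³ = 1.871 × 10^-22 cm³.
ρ = Z·M/(N_A·a³) = 2 × 85.47 / (6.022 × 10²³ × 1.871 × 10^-22) = 1.517 g/cm³.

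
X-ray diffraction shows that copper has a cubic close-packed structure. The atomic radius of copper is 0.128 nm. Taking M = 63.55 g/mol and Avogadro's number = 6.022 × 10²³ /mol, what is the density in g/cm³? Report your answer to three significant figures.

In an FCC lattice, atoms touch along the face diagonal, so √2·a = 4r, giving a = 0.3620 nm = 3.620 × 10^-8 cm.
With Z = 4, ρ = Z·M/(N_A·a³) = 4 × 63.55 / (6.022 × 10²³ × 4.745 × 10^-23) = 8.895 g/cm³.

8.90 g/cm³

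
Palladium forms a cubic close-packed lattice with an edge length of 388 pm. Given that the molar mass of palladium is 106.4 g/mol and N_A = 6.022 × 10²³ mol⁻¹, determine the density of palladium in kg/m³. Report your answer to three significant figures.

An FCC unit cell contains Z = 4 atoms.
Cell volume: a³ = (388 pm)³ = (3.880 × 10^-8 cm)³ = 5.841 × 10^-23 cm³.
ρ = Z·M/(N_A·a³) = 4 × 106.4 / (6.022 × 10²³ × 5.841 × 10^-23) = 12.10 g/cm³ = 12100 kg/m³.

12100 kg/m³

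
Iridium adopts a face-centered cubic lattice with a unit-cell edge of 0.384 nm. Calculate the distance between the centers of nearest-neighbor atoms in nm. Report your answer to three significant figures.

0.272 nm

In an FCC structure, atoms touch along the face diagonal, so √2·a = 4r; the nearest-neighbor distance equals 2r = 0.7071·a.
d = 0.7071 × 0.384 = 0.272 nm.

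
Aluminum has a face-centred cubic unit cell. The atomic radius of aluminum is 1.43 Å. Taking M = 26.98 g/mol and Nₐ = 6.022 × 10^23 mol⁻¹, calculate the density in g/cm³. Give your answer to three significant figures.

In an FCC lattice, atoms touch along the face diagonal, so √2·a = 4r, giving a = 4.045 Å = 4.045 × 10^-8 cm.
With Z = 4, ρ = Z·M/(N_A·a³) = 4 × 26.98 / (6.022 × 10²³ × 6.617 × 10^-23) = 2.708 g/cm³.

2.71 g/cm³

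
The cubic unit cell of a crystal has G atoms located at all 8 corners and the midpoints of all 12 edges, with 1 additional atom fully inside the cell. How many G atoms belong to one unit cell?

5

Corner atoms are shared by 8 cells (1/8 each), edge atoms by 4 (1/4 each), interior atoms are unshared.
Net atoms = 8 × 1/8 + 12 × 1/4 + 1 = 1 + 3 + 1 = 5.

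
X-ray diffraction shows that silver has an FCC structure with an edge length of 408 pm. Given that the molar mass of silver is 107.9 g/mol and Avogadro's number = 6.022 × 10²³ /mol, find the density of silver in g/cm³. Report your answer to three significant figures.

10.6 g/cm³

An FCC unit cell contains Z = 4 atoms.
Cell volume: a³ = (408 pm)³ = (4.080 × 10^-8 cm)³ = 6.792 × 10^-23 cm³.
ρ = Z·M/(N_A·a³) = 4 × 107.9 / (6.022 × 10²³ × 6.792 × 10^-23) = 10.55 g/cm³.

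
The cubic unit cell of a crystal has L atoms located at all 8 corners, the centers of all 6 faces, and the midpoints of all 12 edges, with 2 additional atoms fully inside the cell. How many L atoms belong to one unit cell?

Corner atoms are shared by 8 cells (1/8 each), face atoms by 2 (1/2 each), edge atoms by 4 (1/4 each), interior atoms are unshared.
Net atoms = 8 × 1/8 + 6 × 1/2 + 12 × 1/4 + 2 = 1 + 3 + 3 + 2 = 9.

9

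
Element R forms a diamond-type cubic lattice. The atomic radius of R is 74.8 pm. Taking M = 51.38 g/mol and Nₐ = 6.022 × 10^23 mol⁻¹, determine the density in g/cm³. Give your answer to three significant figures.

In a diamond cubic lattice, nearest neighbors lie along the body diagonal with √3·a = 8r, giving a = 345.5 pm = 3.455 × 10^-8 cm.
With Z = 8, ρ = Z·M/(N_A·a³) = 8 × 51.38 / (6.022 × 10²³ × 4.124 × 10^-23) = 16.55 g/cm³.

16.6 g/cm³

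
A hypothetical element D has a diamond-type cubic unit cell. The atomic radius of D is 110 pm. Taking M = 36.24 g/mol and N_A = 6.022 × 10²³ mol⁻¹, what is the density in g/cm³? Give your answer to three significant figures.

In a diamond cubic lattice, nearest neighbors lie along the body diagonal with √3·a = 8r, giving a = 508.1 pm = 5.081 × 10^-8 cm.
With Z = 8, ρ = Z·M/(N_A·a³) = 8 × 36.24 / (6.022 × 10²³ × 1.311 × 10^-22) = 3.671 g/cm³.

3.67 g/cm³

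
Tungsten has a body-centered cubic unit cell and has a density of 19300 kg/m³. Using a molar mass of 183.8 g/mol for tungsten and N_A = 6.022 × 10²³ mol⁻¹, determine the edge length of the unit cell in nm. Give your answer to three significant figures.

0.316 nm

With Z = 2 atoms per BCC cell, a³ = Z·M/(N_A·ρ) = 2 × 183.8 / (6.022 × 10²³ × 19.30 g/cm³) = 3.163 × 10^-23 cm³.
a = (3.163 × 10^-23)^(1/3) = 3.162 × 10^-8 cm = 0.316 nm.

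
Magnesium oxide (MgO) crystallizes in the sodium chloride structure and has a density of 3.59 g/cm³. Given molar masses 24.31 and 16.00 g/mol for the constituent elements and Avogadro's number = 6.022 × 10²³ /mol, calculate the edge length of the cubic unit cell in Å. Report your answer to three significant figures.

4.21 Å

M(MgO) = 40.31 g/mol; Z = 4 formula units per cell.
a³ = Z·M/(N_A·ρ) = 4 × 40.31 / (6.022 × 10²³ × 3.59) = 7.458 × 10^-23 cm³, so a = 4.209 × 10^-8 cm = 4.21 Å.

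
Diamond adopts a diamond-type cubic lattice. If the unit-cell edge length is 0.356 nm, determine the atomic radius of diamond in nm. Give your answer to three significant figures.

0.0771 nm

In a diamond cubic lattice, nearest neighbors lie along the body diagonal with √3·a = 8r.
r = √3·a/8 = 1.7321 × 0.356 / 8 = 0.0771 nm.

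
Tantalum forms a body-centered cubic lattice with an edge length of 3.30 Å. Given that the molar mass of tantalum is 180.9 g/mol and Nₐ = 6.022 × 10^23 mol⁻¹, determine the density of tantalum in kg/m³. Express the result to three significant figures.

16700 kg/m³

A BCC unit cell contains Z = 2 atoms.
Cell volume: a³ = (3.30 Å)³ = (3.300 × 10^-8 cm)³ = 3.594 × 10^-23 cm³.
ρ = Z·M/(N_A·a³) = 2 × 180.9 / (6.022 × 10²³ × 3.594 × 10^-23) = 16.72 g/cm³ = 16700 kg/m³.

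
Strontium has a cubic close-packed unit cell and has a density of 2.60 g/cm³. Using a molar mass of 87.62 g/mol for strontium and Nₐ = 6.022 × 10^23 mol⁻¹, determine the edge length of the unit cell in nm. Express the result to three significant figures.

With Z = 4 atoms per FCC cell, a³ = Z·M/(N_A·ρ) = 4 × 87.62 / (6.022 × 10²³ × 2.600 g/cm³) = 2.238 × 10^-22 cm³.
a = (2.238 × 10^-22)^(1/3) = 6.072 × 10^-8 cm = 0.607 nm.

0.607 nm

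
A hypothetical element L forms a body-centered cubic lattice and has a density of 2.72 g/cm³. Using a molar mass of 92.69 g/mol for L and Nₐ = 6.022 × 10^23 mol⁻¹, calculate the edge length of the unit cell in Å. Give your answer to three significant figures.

4.84 Å

With Z = 2 atoms per BCC cell, a³ = Z·M/(N_A·ρ) = 2 × 92.69 / (6.022 × 10²³ × 2.720 g/cm³) = 1.132 × 10^-22 cm³.
a = (1.132 × 10^-22)^(1/3) = 4.837 × 10^-8 cm = 4.84 Å.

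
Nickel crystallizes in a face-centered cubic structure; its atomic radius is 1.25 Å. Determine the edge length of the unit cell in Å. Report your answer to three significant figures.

In an FCC lattice, atoms touch along the face diagonal, so √2·a = 4r.
a = 4r/√2 = 4 × 1.25 / 1.4142 = 3.54 Å.

3.54 Å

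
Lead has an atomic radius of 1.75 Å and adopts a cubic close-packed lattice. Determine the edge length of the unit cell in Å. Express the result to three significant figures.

4.95 Å

In an FCC lattice, atoms touch along the face diagonal, so √2·a = 4r.
a = 4r/√2 = 4 × 1.75 / 1.4142 = 4.95 Å.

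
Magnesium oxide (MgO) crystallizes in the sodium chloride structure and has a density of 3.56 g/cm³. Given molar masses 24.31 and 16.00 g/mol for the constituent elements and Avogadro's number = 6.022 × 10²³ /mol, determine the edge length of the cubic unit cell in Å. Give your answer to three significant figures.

4.22 Å

M(MgO) = 40.31 g/mol; Z = 4 formula units per cell.
a³ = Z·M/(N_A·ρ) = 4 × 40.31 / (6.022 × 10²³ × 3.56) = 7.521 × 10^-23 cm³, so a = 4.221 × 10^-8 cm = 4.22 Å.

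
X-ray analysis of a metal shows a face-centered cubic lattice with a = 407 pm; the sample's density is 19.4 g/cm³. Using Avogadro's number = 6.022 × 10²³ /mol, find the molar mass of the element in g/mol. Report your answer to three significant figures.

An FCC cell has Z = 4 atoms; a = 4.070 × 10^-8 cm.
M = ρ·N_A·a³/Z = 19.4 × 6.022 × 10²³ × 6.742 × 10^-23 / 4 = 197 g/mol.

197 g/mol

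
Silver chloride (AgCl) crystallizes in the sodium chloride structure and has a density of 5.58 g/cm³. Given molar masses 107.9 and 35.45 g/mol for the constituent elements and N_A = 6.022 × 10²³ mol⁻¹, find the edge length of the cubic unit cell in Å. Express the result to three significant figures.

M(AgCl) = 143.35 g/mol; Z = 4 formula units per cell.
a³ = Z·M/(N_A·ρ) = 4 × 143.35 / (6.022 × 10²³ × 5.58) = 1.706 × 10^-22 cm³, so a = 5.547 × 10^-8 cm = 5.55 Å.

5.55 Å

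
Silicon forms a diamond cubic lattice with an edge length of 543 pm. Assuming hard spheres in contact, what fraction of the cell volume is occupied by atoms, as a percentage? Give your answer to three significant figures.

34.0%

In a diamond cubic lattice nearest neighbors lie along the body diagonal with √3·a = 8r, so r = 0.2165a = 117.6 pm.
Packing fraction = Z·(4/3)πr³ / a³ = 8 × (4/3)π × (117.6)³ / (543)³ = 0.3401 = 34.0%.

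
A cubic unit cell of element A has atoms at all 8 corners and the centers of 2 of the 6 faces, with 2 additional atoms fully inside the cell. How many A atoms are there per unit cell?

4

Corner atoms are shared by 8 cells (1/8 each), face atoms by 2 (1/2 each), interior atoms are unshared.
Net atoms = 8 × 1/8 + 2 × 1/2 + 2 = 1 + 1 + 2 = 4.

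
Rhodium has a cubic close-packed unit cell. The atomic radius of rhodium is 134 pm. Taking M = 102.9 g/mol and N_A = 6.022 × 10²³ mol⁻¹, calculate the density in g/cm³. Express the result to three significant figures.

12.6 g/cm³

In an FCC lattice, atoms touch along the face diagonal, so √2·a = 4r, giving a = 379.0 pm = 3.790 × 10^-8 cm.
With Z = 4, ρ = Z·M/(N_A·a³) = 4 × 102.9 / (6.022 × 10²³ × 5.444 × 10^-23) = 12.55 g/cm³.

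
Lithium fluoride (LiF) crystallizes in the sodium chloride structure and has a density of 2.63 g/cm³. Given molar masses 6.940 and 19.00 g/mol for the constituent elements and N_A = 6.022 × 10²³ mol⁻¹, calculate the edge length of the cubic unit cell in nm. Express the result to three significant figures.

M(LiF) = 25.94 g/mol; Z = 4 formula units per cell.
a³ = Z·M/(N_A·ρ) = 4 × 25.94 / (6.022 × 10²³ × 2.63) = 6.551 × 10^-23 cm³, so a = 4.031 × 10^-8 cm = 0.403 nm.

0.403 nm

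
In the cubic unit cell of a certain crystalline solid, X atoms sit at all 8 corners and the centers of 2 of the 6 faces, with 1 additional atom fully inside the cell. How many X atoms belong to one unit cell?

3

Corner atoms are shared by 8 cells (1/8 each), face atoms by 2 (1/2 each), interior atoms are unshared.
Net atoms = 8 × 1/8 + 2 × 1/2 + 1 = 1 + 1 + 1 = 3.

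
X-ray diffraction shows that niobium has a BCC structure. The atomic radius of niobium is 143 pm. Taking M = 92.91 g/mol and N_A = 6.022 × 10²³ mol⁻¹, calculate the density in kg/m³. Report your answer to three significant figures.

8570 kg/m³

In a BCC lattice, atoms touch along the body diagonal, so √3·a = 4r, giving a = 330.2 pm = 3.302 × 10^-8 cm.
With Z = 2, ρ = Z·M/(N_A·a³) = 2 × 92.91 / (6.022 × 10²³ × 3.602 × 10^-23) = 8.567 g/cm³ = 8570 kg/m³.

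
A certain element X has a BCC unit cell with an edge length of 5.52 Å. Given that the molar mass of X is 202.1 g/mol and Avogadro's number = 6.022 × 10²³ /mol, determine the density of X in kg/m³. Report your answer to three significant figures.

3990 kg/m³

A BCC unit cell contains Z = 2 atoms.
Cell volume: a³ = (5.52 Å)³ = (5.520 × 10^-8 cm)³ = 1.682 × 10^-22 cm³.
ρ = Z·M/(N_A·a³) = 2 × 202.1 / (6.022 × 10²³ × 1.682 × 10^-22) = 3.991 g/cm³ = 3990 kg/m³.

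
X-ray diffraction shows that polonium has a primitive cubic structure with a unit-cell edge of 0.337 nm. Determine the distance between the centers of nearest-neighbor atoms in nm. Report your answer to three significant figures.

In a simple cubic structure, atoms touch along the cell edge, so a = 2r; the nearest-neighbor distance equals 2r = 1.000·a.
d = 1.000 × 0.337 = 0.337 nm.

0.337 nm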